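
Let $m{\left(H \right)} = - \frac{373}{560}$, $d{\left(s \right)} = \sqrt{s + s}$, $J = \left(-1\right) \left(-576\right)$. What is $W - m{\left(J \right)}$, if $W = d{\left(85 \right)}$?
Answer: $\frac{373}{560} + \sqrt{170} \approx 13.704$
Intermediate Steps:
$J = 576$
$d{\left(s \right)} = \sqrt{2} \sqrt{s}$ ($d{\left(s \right)} = \sqrt{2 s} = \sqrt{2} \sqrt{s}$)
$m{\left(H \right)} = - \frac{373}{560}$ ($m{\left(H \right)} = \left(-373\right) \frac{1}{560} = - \frac{373}{560}$)
$W = \sqrt{170}$ ($W = \sqrt{2} \sqrt{85} = \sqrt{170} \approx 13.038$)
$W - m{\left(J \right)} = \sqrt{170} - - \frac{373}{560} = \sqrt{170} + \frac{373}{560} = \frac{373}{560} + \sqrt{170}$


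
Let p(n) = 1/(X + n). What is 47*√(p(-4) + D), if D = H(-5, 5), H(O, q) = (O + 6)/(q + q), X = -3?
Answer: 47*I*√210/70 ≈ 9.7299*I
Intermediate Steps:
H(O, q) = (6 + O)/(2*q) (H(O, q) = (6 + O)/((2*q)) = (6 + O)*(1/(2*q)) = (6 + O)/(2*q))
D = ⅒ (D = (½)*(6 - 5)/5 = (½)*(⅕)*1 = ⅒ ≈ 0.10000)
p(n) = 1/(-3 + n)
47*√(p(-4) + D) = 47*√(1/(-3 - 4) + ⅒) = 47*√(1/(-7) + ⅒) = 47*√(-⅐ + ⅒) = 47*√(-3/70) = 47*(I*√210/70) = 47*I*√210/70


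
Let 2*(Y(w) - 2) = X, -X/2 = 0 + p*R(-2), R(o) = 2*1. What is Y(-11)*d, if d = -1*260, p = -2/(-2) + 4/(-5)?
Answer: -416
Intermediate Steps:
p = ⅕ (p = -2*(-½) + 4*(-⅕) = 1 - ⅘ = ⅕ ≈ 0.20000)
R(o) = 2
d = -260
X = -⅘ (X = -2*(0 + (⅕)*2) = -2*(0 + ⅖) = -2*⅖ = -⅘ ≈ -0.80000)
Y(w) = 8/5 (Y(w) = 2 + (½)*(-⅘) = 2 - ⅖ = 8/5)
Y(-11)*d = (8/5)*(-260) = -416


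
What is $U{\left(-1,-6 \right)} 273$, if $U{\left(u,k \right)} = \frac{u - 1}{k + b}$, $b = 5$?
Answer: $546$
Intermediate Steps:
$U{\left(u,k \right)} = \frac{-1 + u}{5 + k}$ ($U{\left(u,k \right)} = \frac{u - 1}{k + 5} = \frac{-1 + u}{5 + k}$)
$U{\left(-1,-6 \right)} 273 = \frac{-1 - 1}{5 - 6} \cdot 273 = \frac{1}{-1} \left(-2\right) 273 = \left(-1\right) \left(-2\right) 273 = 2 \cdot 273 = 546$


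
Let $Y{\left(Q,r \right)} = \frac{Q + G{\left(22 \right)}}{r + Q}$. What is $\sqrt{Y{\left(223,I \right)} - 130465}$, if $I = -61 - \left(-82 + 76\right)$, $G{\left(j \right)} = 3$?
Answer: $\frac{i \sqrt{230137887}}{42} \approx 361.2 i$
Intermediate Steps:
$I = -55$ ($I = -61 - -6 = -61 + 6 = -55$)
$Y{\left(Q,r \right)} = \frac{3 + Q}{Q + r}$ ($Y{\left(Q,r \right)} = \frac{Q + 3}{r + Q} = \frac{3 + Q}{Q + r}$)
$\sqrt{Y{\left(223,I \right)} - 130465} = \sqrt{\frac{3 + 223}{223 - 55} - 130465} = \sqrt{\frac{1}{168} \cdot 226 - 130465} = \sqrt{\frac{113}{84} - 130465} = \sqrt{- \frac{10958947}{84}} = \frac{i \sqrt{230137887}}{42}$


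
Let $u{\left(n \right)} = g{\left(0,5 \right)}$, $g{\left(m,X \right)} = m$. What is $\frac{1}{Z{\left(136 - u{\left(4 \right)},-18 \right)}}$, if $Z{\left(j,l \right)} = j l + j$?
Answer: $- \frac{1}{2312} \approx -0.00043253$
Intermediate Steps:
$u{\left(n \right)} = 0$
$Z{\left(j,l \right)} = j + j l$
$\frac{1}{Z{\left(136 - u{\left(4 \right)},-18 \right)}} = \frac{1}{\left(136 - 0\right) \left(1 - 18\right)} = \frac{1}{\left(136 + 0\right) \left(-17\right)} = \frac{1}{136 \left(-17\right)} = \frac{1}{-2312} = - \frac{1}{2312}$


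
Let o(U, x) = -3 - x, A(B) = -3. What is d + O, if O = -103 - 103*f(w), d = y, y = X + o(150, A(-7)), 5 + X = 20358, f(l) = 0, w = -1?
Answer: 20250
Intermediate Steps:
X = 20353 (X = -5 + 20358 = 20353)
y = 20353 (y = 20353 + (-3 - 1*(-3)) = 20353 + (-3 + 3) = 20353 + 0 = 20353)
d = 20353
O = -103 (O = -103 - 103*0 = -103 + 0 = -103)
d + O = 20353 - 103 = 20250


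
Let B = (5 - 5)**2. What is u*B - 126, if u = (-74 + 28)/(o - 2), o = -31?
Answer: -126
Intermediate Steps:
u = 46/33 (u = (-74 + 28)/(-31 - 2) = -46/(-33) = -46*(-1/33) = 46/33 ≈ 1.3939)
B = 0 (B = 0**2 = 0)
u*B - 126 = (46/33)*0 - 126 = 0 - 126 = -126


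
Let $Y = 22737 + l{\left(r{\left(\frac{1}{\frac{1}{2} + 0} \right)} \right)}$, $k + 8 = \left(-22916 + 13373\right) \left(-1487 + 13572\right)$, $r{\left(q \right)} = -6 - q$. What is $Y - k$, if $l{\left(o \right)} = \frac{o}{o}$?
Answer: $115349901$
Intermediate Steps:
$k = -115327163$ ($k = -8 + \left(-22916 + 13373\right) \left(-1487 + 13572\right) = -8 - 115327155 = -115327163$)
$l{\left(o \right)} = 1$
$Y = 22738$ ($Y = 22737 + 1 = 22738$)
$Y - k = 22738 - -115327163 = 22738 + 115327163 = 115349901$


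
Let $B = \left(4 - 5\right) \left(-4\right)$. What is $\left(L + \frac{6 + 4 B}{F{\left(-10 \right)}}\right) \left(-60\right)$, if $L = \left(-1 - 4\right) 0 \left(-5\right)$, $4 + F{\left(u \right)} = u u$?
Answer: $- \frac{55}{4} \approx -13.75$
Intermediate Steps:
$B = 4$ ($B = \left(-1\right) \left(-4\right) = 4$)
$F{\left(u \right)} = -4 + u^{2}$ ($F{\left(u \right)} = -4 + u u = -4 + u^{2}$)
$L = 0$ ($L = \left(-5\right) 0 \left(-5\right) = 0 \left(-5\right) = 0$)
$\left(L + \frac{6 + 4 B}{F{\left(-10 \right)}}\right) \left(-60\right) = \left(0 + \frac{6 + 4 \cdot 4}{-4 + \left(-10\right)^{2}}\right) \left(-60\right) = \left(0 + \frac{6 + 16}{-4 + 100}\right) \left(-60\right) = \left(0 + \frac{22}{96}\right) \left(-60\right) = \left(0 + 22 \cdot \frac{1}{96}\right) \left(-60\right) = \left(0 + \frac{11}{48}\right) \left(-60\right) = \frac{11}{48} \left(-60\right) = - \frac{55}{4}$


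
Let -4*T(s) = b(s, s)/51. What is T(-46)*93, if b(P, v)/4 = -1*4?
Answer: 124/17 ≈ 7.2941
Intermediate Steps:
b(P, v) = -16 (b(P, v) = 4*(-1*4) = 4*(-4) = -16)
T(s) = 4/51 (T(s) = -(-4)/51 = -¼*(-16/51) = 4/51)
T(-46)*93 = (4/51)*93 = 124/17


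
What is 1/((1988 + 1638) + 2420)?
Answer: 1/6046 ≈ 0.00016540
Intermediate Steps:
1/((1988 + 1638) + 2420) = 1/(3626 + 2420) = 1/6046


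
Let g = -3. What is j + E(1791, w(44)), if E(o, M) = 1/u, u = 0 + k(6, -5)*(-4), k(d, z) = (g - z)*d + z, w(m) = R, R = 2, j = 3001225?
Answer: 84034299/28 ≈ 3.0012e+6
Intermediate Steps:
w(m) = 2
k(d, z) = z + d*(-3 - z) (k(d, z) = (-3 - z)*d + z = d*(-3 - z) + z = z + d*(-3 - z))
u = -28 (u = 0 + (-5 - 3*6 - 1*6*(-5))*(-4) = 0 + (-5 - 18 + 30)*(-4) = 0 + 7*(-4) = 0 - 28 = -28)
E(o, M) = -1/28 (E(o, M) = 1/(-28) = -1/28)
j + E(1791, w(44)) = 3001225 - 1/28 = 84034299/28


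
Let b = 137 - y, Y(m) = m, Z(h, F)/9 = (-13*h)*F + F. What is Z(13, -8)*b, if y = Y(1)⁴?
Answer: 1645056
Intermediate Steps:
Z(h, F) = 9*F - 117*F*h (Z(h, F) = 9*((-13*h)*F + F) = 9*(-13*F*h + F) = 9*(F - 13*F*h) = 9*F - 117*F*h)
y = 1 (y = 1⁴ = 1)
b = 136 (b = 137 - 1*1 = 137 - 1 = 136)
Z(13, -8)*b = (9*(-8)*(1 - 13*13))*136 = (9*(-8)*(1 - 169))*136 = (9*(-8)*(-168))*136 = 12096*136 = 1645056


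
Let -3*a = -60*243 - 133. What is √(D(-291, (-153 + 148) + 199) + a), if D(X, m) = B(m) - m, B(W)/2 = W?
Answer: √45885/3 ≈ 71.403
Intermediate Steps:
B(W) = 2*W
D(X, m) = m (D(X, m) = 2*m - m = m)
a = 14713/3 (a = -(-60*243 - 133)/3 = -(-14580 - 133)/3 = -⅓*(-14713) = 14713/3 ≈ 4904.3)
√(D(-291, (-153 + 148) + 199) + a) = √(((-153 + 148) + 199) + 14713/3) = √((-5 + 199) + 14713/3) = √(194 + 14713/3) = √(15295/3) = √45885/3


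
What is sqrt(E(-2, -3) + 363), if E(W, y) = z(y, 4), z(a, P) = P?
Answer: sqrt(367) ≈ 19.157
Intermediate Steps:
E(W, y) = 4
sqrt(E(-2, -3) + 363) = sqrt(4 + 363) = sqrt(367)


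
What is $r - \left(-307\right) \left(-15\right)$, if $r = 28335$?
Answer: $23730$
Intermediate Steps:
$r - \left(-307\right) \left(-15\right) = 28335 - \left(-307\right) \left(-15\right) = 28335 - 4605 = 23730$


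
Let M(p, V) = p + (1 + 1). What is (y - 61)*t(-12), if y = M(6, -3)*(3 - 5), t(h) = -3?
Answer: 231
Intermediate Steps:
M(p, V) = 2 + p (M(p, V) = p + 2 = 2 + p)
y = -16 (y = (2 + 6)*(3 - 5) = 8*(-2) = -16)
(y - 61)*t(-12) = (-16 - 61)*(-3) = -77*(-3) = 231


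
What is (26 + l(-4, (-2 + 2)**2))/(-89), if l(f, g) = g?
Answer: -26/89 ≈ -0.29213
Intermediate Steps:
(26 + l(-4, (-2 + 2)**2))/(-89) = (26 + (-2 + 2)**2)/(-89) = -(26 + 0**2)/89 = -(26 + 0)/89 = -1/89*26 = -26/89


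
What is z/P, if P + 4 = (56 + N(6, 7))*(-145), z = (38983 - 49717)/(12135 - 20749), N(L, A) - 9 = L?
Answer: -1789/14785931 ≈ -0.00012099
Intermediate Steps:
N(L, A) = 9 + L
z = 5367/4307 (z = -10734/(-8614) = -10734*(-1/8614) = 5367/4307 ≈ 1.2461)
P = -10299 (P = -4 + (56 + (9 + 6))*(-145) = -4 + (56 + 15)*(-145) = -4 + 71*(-145) = -4 - 10295 = -10299)
z/P = (5367/4307)/(-10299) = (5367/4307)*(-1/10299) = -1789/14785931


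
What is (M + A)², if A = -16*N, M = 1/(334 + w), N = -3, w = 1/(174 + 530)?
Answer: 127402689798400/55289408769 ≈ 2304.3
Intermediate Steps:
w = 1/704 ≈ 0.0014205
M = 704/235137 (M = 1/(334 + 1/704) = 1/(235137/704) = 704/235137 ≈ 0.0029940)
A = 48 (A = -16*(-3) = 48)
(M + A)² = (704/235137 + 48)² = (11287280/235137)² = 127402689798400/55289408769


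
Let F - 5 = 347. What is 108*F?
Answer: 38016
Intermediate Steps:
F = 352 (F = 5 + 347 = 352)
108*F = 108*352 = 38016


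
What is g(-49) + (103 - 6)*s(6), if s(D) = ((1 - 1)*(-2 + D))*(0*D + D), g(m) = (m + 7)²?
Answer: 1764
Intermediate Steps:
g(m) = (7 + m)²
s(D) = 0 (s(D) = (0*(-2 + D))*(0 + D) = 0*D = 0)
g(-49) + (103 - 6)*s(6) = (7 - 49)² + (103 - 6)*0 = (-42)² + 97*0 = 1764 + 0 = 1764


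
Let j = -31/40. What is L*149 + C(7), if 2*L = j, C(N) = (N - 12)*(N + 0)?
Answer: -7419/80 ≈ -92.738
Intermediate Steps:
j = -31/40 (j = -31*1/40 = -31/40 ≈ -0.77500)
C(N) = N*(-12 + N) (C(N) = (-12 + N)*N = N*(-12 + N))
L = -31/80 (L = (½)*(-31/40) = -31/80 ≈ -0.38750)
L*149 + C(7) = -31/80*149 + 7*(-12 + 7) = -4619/80 + 7*(-5) = -4619/80 - 35 = -7419/80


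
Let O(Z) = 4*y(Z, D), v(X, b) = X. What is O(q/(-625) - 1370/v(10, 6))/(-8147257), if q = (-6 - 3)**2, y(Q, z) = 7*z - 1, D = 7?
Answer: -192/8147257 ≈ -2.3566e-5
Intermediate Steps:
y(Q, z) = -1 + 7*z
q = 81 (q = (-9)**2 = 81)
O(Z) = 192 (O(Z) = 4*(-1 + 7*7) = 4*(-1 + 49) = 4*48 = 192)
O(q/(-625) - 1370/v(10, 6))/(-8147257) = 192/(-8147257) = 192*(-1/8147257) = -192/8147257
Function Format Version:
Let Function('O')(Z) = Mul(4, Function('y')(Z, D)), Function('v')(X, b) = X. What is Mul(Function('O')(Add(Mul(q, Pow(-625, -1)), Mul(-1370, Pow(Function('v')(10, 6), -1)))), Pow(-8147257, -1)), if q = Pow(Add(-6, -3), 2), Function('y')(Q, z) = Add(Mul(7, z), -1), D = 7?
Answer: Rational(-192, 8147257) ≈ -2.3566e-5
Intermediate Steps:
Function('y')(Q, z) = Add(-1, Mul(7, z))
q = 81 (q = Pow(-9, 2) = 81)
Function('O')(Z) = 192 (Function('O')(Z) = Mul(4, Add(-1, Mul(7, 7))) = Mul(4, Add(-1, 49)) = Mul(4, 48) = 192)
Mul(Function('O')(Add(Mul(q, Pow(-625, -1)), Mul(-1370, Pow(Function('v')(10, 6), -1)))), Pow(-8147257, -1)) = Mul(192, Pow(-8147257, -1)) = Mul(192, Rational(-1, 8147257)) = Rational(-192, 8147257)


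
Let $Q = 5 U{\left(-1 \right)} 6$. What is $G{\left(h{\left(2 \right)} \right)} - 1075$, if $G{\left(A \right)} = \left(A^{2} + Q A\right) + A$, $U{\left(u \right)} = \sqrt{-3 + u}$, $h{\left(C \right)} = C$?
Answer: $-1069 + 120 i \approx -1069.0 + 120.0 i$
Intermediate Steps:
$Q = 60 i$ ($Q = 5 \sqrt{-3 - 1} \cdot 6 = 5 \sqrt{-4} \cdot 6 = 5 \cdot 2 i 6 = 10 i 6 = 60 i \approx 60.0 i$)
$G{\left(A \right)} = A + A^{2} + 60 i A$ ($G{\left(A \right)} = \left(A^{2} + 60 i A\right) + A = A + A^{2} + 60 i A$)
$G{\left(h{\left(2 \right)} \right)} - 1075 = 2 \left(1 + 2 + 60 i\right) - 1075 = 2 \left(3 + 60 i\right) - 1075 = \left(6 + 120 i\right) - 1075 = -1069 + 120 i$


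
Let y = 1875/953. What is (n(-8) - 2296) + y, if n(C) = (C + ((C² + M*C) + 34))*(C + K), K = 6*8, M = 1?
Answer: 939627/953 ≈ 985.97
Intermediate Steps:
K = 48
y = 1875/953 (y = 1875*(1/953) = 1875/953 ≈ 1.9675)
n(C) = (48 + C)*(34 + C² + 2*C) (n(C) = (C + ((C² + 1*C) + 34))*(C + 48) = (C + ((C² + C) + 34))*(48 + C) = (C + ((C + C²) + 34))*(48 + C) = (C + (34 + C + C²))*(48 + C) = (34 + C² + 2*C)*(48 + C) = (48 + C)*(34 + C² + 2*C))
(n(-8) - 2296) + y = ((1632 + (-8)³ + 50*(-8)² + 130*(-8)) - 2296) + 1875/953 = ((1632 - 512 + 50*64 - 1040) - 2296) + 1875/953 = ((1632 - 512 + 3200 - 1040) - 2296) + 1875/953 = (3280 - 2296) + 1875/953 = 984 + 1875/953 = 939627/953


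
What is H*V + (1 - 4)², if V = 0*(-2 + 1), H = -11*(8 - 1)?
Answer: 9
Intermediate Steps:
H = -77 (H = -11*7 = -77)
V = 0 (V = 0*(-1) = 0)
H*V + (1 - 4)² = -77*0 + (1 - 4)² = 0 + (-3)² = 0 + 9 = 9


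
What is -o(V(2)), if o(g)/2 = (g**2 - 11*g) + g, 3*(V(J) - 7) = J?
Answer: 322/9 ≈ 35.778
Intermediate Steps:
V(J) = 7 + J/3
o(g) = -20*g + 2*g**2 (o(g) = 2*((g**2 - 11*g) + g) = 2*(g**2 - 10*g) = -20*g + 2*g**2)
-o(V(2)) = -2*(7 + (1/3)*2)*(-10 + (7 + (1/3)*2)) = -2*(7 + 2/3)*(-10 + (7 + 2/3)) = -2*23*(-10 + 23/3)/3 = -2*23*(-7)/(3*3) = -1*(-322/9) = 322/9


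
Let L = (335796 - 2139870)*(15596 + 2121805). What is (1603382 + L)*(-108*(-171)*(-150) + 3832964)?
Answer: -4098047707693879088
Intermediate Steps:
L = -3856029571674 (L = -1804074*2137401 = -3856029571674)
(1603382 + L)*(-108*(-171)*(-150) + 3832964) = (1603382 - 3856029571674)*(-108*(-171)*(-150) + 3832964) = -3856027968292*(18468*(-150) + 3832964) = -3856027968292*(-2770200 + 3832964) = -3856027968292*1062764 = -4098047707693879088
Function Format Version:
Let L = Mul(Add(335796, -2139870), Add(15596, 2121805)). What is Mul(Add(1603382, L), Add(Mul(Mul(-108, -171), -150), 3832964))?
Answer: -4098047707693879088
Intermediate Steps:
L = -3856029571674 (L = Mul(-1804074, 2137401) = -3856029571674)
Mul(Add(1603382, L), Add(Mul(Mul(-108, -171), -150), 3832964)) = Mul(Add(1603382, -3856029571674), Add(Mul(Mul(-108, -171), -150), 3832964)) = Mul(-3856027968292, Add(Mul(18468, -150), 3832964)) = Mul(-3856027968292, Add(-2770200, 3832964)) = Mul(-3856027968292, 1062764) = -4098047707693879088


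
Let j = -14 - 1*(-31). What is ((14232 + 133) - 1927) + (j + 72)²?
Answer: 20359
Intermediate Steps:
j = 17 (j = -14 + 31 = 17)
((14232 + 133) - 1927) + (j + 72)² = ((14232 + 133) - 1927) + (17 + 72)² = (14365 - 1927) + 89² = 12438 + 7921 = 20359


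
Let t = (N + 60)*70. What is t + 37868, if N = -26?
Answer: 40248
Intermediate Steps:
t = 2380 (t = (-26 + 60)*70 = 34*70 = 2380)
t + 37868 = 2380 + 37868 = 40248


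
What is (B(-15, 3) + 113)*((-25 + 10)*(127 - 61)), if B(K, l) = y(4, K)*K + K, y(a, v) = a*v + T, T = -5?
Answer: -1062270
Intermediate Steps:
y(a, v) = -5 + a*v (y(a, v) = a*v - 5 = -5 + a*v)
B(K, l) = K + K*(-5 + 4*K) (B(K, l) = (-5 + 4*K)*K + K = K*(-5 + 4*K) + K = K + K*(-5 + 4*K))
(B(-15, 3) + 113)*((-25 + 10)*(127 - 61)) = (4*(-15)*(-1 - 15) + 113)*((-25 + 10)*(127 - 61)) = (4*(-15)*(-16) + 113)*(-15*66) = (960 + 113)*(-990) = 1073*(-990) = -1062270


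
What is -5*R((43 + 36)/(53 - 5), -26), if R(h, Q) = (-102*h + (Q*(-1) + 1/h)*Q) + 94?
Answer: 2419525/632 ≈ 3828.4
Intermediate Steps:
R(h, Q) = 94 - 102*h + Q*(1/h - Q) (R(h, Q) = (-102*h + (-Q + 1/h)*Q) + 94 = (-102*h + (1/h - Q)*Q) + 94 = (-102*h + Q*(1/h - Q)) + 94 = 94 - 102*h + Q*(1/h - Q))
-5*R((43 + 36)/(53 - 5), -26) = -5*(94 - 1*(-26)² - 102*(43 + 36)/(53 - 5) - 26*(53 - 5)/(43 + 36)) = -5*(94 - 1*676 - 8058/48 - 26/(79/48)) = -5*(94 - 676 - 8058/48 - 26/(79*(1/48))) = -5*(94 - 676 - 102*79/48 - 26/79/48) = -5*(94 - 676 - 1343/8 - 26*48/79) = -5*(94 - 676 - 1343/8 - 1248/79) = -5*(-483905/632) = 2419525/632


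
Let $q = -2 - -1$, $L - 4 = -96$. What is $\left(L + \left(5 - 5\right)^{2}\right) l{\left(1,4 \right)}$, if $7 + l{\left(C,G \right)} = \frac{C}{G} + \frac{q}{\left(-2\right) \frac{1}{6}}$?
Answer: $345$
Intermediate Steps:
$L = -92$ ($L = 4 - 96 = -92$)
$q = -1$ ($q = -2 + 1 = -1$)
$l{\left(C,G \right)} = -4 + \frac{C}{G}$ ($l{\left(C,G \right)} = -7 + \left(\frac{C}{G} - \frac{1}{\left(-2\right) \frac{1}{6}}\right) = -7 + \left(\frac{C}{G} - \frac{1}{- \frac{1}{3}}\right) = -7 + \left(\frac{C}{G} - -3\right) = -7 + \left(\frac{C}{G} + 3\right) = -7 + \left(3 + \frac{C}{G}\right) = -4 + \frac{C}{G}$)
$\left(L + \left(5 - 5\right)^{2}\right) l{\left(1,4 \right)} = \left(-92 + \left(5 - 5\right)^{2}\right) \left(-4 + 1 \cdot \frac{1}{4}\right) = \left(-92 + 0^{2}\right) \left(-4 + 1 \cdot \frac{1}{4}\right) = \left(-92 + 0\right) \left(-4 + \frac{1}{4}\right) = \left(-92\right) \left(- \frac{15}{4}\right) = 345$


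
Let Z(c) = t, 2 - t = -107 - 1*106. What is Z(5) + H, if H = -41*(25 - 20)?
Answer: 10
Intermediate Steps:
t = 215 (t = 2 - (-107 - 1*106) = 2 - (-107 - 106) = 2 - 1*(-213) = 2 + 213 = 215)
H = -205 (H = -41*5 = -205)
Z(c) = 215
Z(5) + H = 215 - 205 = 10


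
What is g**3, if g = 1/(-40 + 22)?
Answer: -1/5832 ≈ -0.00017147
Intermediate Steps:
g = -1/18 (g = 1/(-18) = -1/18 ≈ -0.055556)
g**3 = (-1/18)**3 = -1/5832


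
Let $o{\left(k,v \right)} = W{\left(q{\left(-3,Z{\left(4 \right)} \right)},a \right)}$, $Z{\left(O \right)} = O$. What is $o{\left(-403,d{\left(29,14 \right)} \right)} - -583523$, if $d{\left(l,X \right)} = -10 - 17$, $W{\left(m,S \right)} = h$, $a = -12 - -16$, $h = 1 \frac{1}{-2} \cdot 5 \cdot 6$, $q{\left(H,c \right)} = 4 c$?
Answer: $583508$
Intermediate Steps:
$h = -15$ ($h = 1 \left(- \frac{1}{2}\right) 5 \cdot 6 = \left(- \frac{1}{2}\right) 5 \cdot 6 = \left(- \frac{5}{2}\right) 6 = -15$)
$a = 4$ ($a = -12 + 16 = 4$)
$W{\left(m,S \right)} = -15$
$d{\left(l,X \right)} = -27$ ($d{\left(l,X \right)} = -10 - 17 = -27$)
$o{\left(k,v \right)} = -15$
$o{\left(-403,d{\left(29,14 \right)} \right)} - -583523 = -15 - -583523 = -15 + 583523 = 583508$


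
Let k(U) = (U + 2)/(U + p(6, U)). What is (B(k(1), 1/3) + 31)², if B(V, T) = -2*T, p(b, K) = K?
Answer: 8281/9 ≈ 920.11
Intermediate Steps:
k(U) = (2 + U)/(2*U) (k(U) = (U + 2)/(U + U) = (2 + U)/((2*U)) = (2 + U)*(1/(2*U)) = (2 + U)/(2*U))
(B(k(1), 1/3) + 31)² = (-2/3 + 31)² = (-2*⅓ + 31)² = (-⅔ + 31)² = (91/3)² = 8281/9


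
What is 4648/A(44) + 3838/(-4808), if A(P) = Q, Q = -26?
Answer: -5611843/31252 ≈ -179.57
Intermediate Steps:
A(P) = -26
4648/A(44) + 3838/(-4808) = 4648/(-26) + 3838/(-4808) = 4648*(-1/26) + 3838*(-1/4808) = -2324/13 - 1919/2404 = -5611843/31252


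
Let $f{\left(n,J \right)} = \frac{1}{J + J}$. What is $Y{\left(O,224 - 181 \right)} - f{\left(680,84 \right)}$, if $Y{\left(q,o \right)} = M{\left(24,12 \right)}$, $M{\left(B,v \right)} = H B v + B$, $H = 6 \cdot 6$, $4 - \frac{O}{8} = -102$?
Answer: $\frac{1745855}{168} \approx 10392.0$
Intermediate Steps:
$O = 848$ ($O = 32 - -816 = 32 + 816 = 848$)
$H = 36$
$M{\left(B,v \right)} = B + 36 B v$ ($M{\left(B,v \right)} = 36 B v + B = B + 36 B v$)
$Y{\left(q,o \right)} = 10392$ ($Y{\left(q,o \right)} = 24 \left(1 + 36 \cdot 12\right) = 24 \left(1 + 432\right) = 24 \cdot 433 = 10392$)
$f{\left(n,J \right)} = \frac{1}{2 J}$
$Y{\left(O,224 - 181 \right)} - f{\left(680,84 \right)} = 10392 - \frac{1}{2 \cdot 84} = 10392 - \frac{1}{2} \cdot \frac{1}{84} = 10392 - \frac{1}{168} = \frac{1745855}{168}$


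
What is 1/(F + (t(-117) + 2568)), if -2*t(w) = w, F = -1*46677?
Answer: -2/88101 ≈ -2.2701e-5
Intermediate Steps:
F = -46677
t(w) = -w/2
1/(F + (t(-117) + 2568)) = 1/(-46677 + (-1/2*(-117) + 2568)) = 1/(-46677 + (117/2 + 2568)) = 1/(-46677 + 5253/2) = 1/(-88101/2) = -2/88101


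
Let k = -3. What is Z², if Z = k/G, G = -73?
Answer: 9/5329 ≈ 0.0016889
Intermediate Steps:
Z = 3/73 (Z = -3/(-73) = -3*(-1/73) = 3/73 ≈ 0.041096)
Z² = (3/73)² = 9/5329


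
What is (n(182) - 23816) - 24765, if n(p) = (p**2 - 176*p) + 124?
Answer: -47365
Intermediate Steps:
n(p) = 124 + p**2 - 176*p
(n(182) - 23816) - 24765 = ((124 + 182**2 - 176*182) - 23816) - 24765 = ((124 + 33124 - 32032) - 23816) - 24765 = (1216 - 23816) - 24765 = -22600 - 24765 = -47365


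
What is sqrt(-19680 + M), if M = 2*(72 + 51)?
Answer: I*sqrt(19434) ≈ 139.41*I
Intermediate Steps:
M = 246 (M = 2*123 = 246)
sqrt(-19680 + M) = sqrt(-19680 + 246) = sqrt(-19434) = I*sqrt(19434)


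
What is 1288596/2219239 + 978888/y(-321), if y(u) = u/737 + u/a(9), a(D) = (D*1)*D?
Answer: -21614102354968536/97120556357 ≈ -2.2255e+5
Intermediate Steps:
a(D) = D**2 (a(D) = D*D = D**2)
y(u) = 818*u/59697 (y(u) = u/737 + u/(9**2) = u*(1/737) + u/81 = u/737 + u*(1/81) = u/737 + u/81 = 818*u/59697)
1288596/2219239 + 978888/y(-321) = 1288596/2219239 + 978888/(((818/59697)*(-321))) = 1288596*(1/2219239) + 978888/(-87526/19899) = 1288596/2219239 + 978888*(-19899/87526) = 1288596/2219239 - 9739446156/43763 = -21614102354968536/97120556357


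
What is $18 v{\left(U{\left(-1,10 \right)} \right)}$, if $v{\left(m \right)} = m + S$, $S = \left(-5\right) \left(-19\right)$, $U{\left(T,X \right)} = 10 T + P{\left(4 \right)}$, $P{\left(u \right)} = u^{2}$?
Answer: $1818$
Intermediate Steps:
$U{\left(T,X \right)} = 16 + 10 T$ ($U{\left(T,X \right)} = 10 T + 4^{2} = 10 T + 16 = 16 + 10 T$)
$S = 95$
$v{\left(m \right)} = 95 + m$ ($v{\left(m \right)} = m + 95 = 95 + m$)
$18 v{\left(U{\left(-1,10 \right)} \right)} = 18 \left(95 + \left(16 + 10 \left(-1\right)\right)\right) = 18 \left(95 + \left(16 - 10\right)\right) = 18 \left(95 + 6\right) = 18 \cdot 101 = 1818$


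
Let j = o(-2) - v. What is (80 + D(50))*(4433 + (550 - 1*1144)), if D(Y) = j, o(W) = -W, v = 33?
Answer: 188111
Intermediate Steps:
j = -31 (j = -1*(-2) - 1*33 = 2 - 33 = -31)
D(Y) = -31
(80 + D(50))*(4433 + (550 - 1*1144)) = (80 - 31)*(4433 + (550 - 1*1144)) = 49*(4433 + (550 - 1144)) = 49*(4433 - 594) = 49*3839 = 188111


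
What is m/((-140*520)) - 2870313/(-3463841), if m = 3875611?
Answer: -13215541495451/252167624800 ≈ -52.408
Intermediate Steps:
m/((-140*520)) - 2870313/(-3463841) = 3875611/((-140*520)) - 2870313/(-3463841) = 3875611/(-72800) - 2870313*(-1/3463841) = 3875611*(-1/72800) + 2870313/3463841 = -3875611/72800 + 2870313/3463841 = -13215541495451/252167624800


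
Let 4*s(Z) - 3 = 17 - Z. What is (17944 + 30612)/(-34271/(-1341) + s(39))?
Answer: 260454384/111605 ≈ 2333.7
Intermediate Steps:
s(Z) = 5 - Z/4 (s(Z) = 3/4 + (17 - Z)/4 = 3/4 + (17/4 - Z/4) = 5 - Z/4)
(17944 + 30612)/(-34271/(-1341) + s(39)) = (17944 + 30612)/(-34271/(-1341) + (5 - 1/4*39)) = 48556/(-34271*(-1/1341) + (5 - 39/4)) = 48556/(34271/1341 - 19/4) = 48556/(111605/5364) = 48556*(5364/111605) = 260454384/111605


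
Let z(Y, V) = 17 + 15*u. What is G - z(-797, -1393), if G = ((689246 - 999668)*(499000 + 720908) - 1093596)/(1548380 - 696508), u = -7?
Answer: -13521871787/30424 ≈ -4.4445e+5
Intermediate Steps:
z(Y, V) = -88 (z(Y, V) = 17 + 15*(-7) = 17 - 105 = -88)
G = -13524549099/30424 (G = (-310422*1219908 - 1093596)/851872 = (-378686281176 - 1093596)*(1/851872) = -378687374772*1/851872 = -13524549099/30424 ≈ -4.4454e+5)
G - z(-797, -1393) = -13524549099/30424 - 1*(-88) = -13524549099/30424 + 88 = -13521871787/30424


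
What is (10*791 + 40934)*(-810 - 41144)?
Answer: -2049201176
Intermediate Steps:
(10*791 + 40934)*(-810 - 41144) = (7910 + 40934)*(-41954) = 48844*(-41954) = -2049201176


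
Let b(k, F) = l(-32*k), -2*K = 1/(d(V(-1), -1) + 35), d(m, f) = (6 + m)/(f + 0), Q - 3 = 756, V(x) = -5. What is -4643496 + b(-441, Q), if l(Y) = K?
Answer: -315757729/68 ≈ -4.6435e+6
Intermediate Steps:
Q = 759 (Q = 3 + 756 = 759)
d(m, f) = (6 + m)/f
K = -1/68 (K = -1/(2*((6 - 5)/(-1) + 35)) = -1/(2*(-1*1 + 35)) = -1/(2*(-1 + 35)) = -1/2/34 = -1/2*1/34 = -1/68 ≈ -0.014706)
l(Y) = -1/68
b(k, F) = -1/68
-4643496 + b(-441, Q) = -4643496 - 1/68 = -315757729/68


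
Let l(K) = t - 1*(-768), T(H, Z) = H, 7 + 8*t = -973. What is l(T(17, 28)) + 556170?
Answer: 1113631/2 ≈ 5.5682e+5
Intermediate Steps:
t = -245/2 (t = -7/8 + (⅛)*(-973) = -7/8 - 973/8 = -245/2 ≈ -122.50)
l(K) = 1291/2 (l(K) = -245/2 - 1*(-768) = -245/2 + 768 = 1291/2)
l(T(17, 28)) + 556170 = 1291/2 + 556170 = 1113631/2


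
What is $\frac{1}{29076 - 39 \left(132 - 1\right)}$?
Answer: $\frac{1}{23967} \approx 4.1724 \cdot 10^{-5}$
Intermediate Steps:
$\frac{1}{29076 - 39 \left(132 - 1\right)} = \frac{1}{29076 - 5109} = \frac{1}{23967}$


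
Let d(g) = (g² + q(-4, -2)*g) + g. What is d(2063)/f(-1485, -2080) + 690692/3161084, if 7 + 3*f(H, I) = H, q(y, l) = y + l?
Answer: -5032697034293/589542166 ≈ -8536.6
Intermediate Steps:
q(y, l) = l + y
d(g) = g² - 5*g (d(g) = (g² + (-2 - 4)*g) + g = (g² - 6*g) + g = g² - 5*g)
f(H, I) = -7/3 + H/3
d(2063)/f(-1485, -2080) + 690692/3161084 = (2063*(-5 + 2063))/(-7/3 + (⅓)*(-1485)) + 690692/3161084 = (2063*2058)/(-7/3 - 495) + 690692*(1/3161084) = 4245654/(-1492/3) + 172673/790271 = 4245654*(-3/1492) + 172673/790271 = -6368481/746 + 172673/790271 = -5032697034293/589542166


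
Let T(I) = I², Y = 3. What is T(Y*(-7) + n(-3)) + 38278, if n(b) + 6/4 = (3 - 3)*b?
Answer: 155137/4 ≈ 38784.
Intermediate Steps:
n(b) = -3/2 (n(b) = -3/2 + (3 - 3)*b = -3/2 + 0*b = -3/2 + 0 = -3/2)
T(Y*(-7) + n(-3)) + 38278 = (3*(-7) - 3/2)² + 38278 = (-21 - 3/2)² + 38278 = (-45/2)² + 38278 = 2025/4 + 38278 = 155137/4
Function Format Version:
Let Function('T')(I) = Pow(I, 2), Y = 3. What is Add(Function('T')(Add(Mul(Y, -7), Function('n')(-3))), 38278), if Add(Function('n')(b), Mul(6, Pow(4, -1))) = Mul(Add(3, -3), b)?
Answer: Rational(155137, 4) ≈ 38784.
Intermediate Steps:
Function('n')(b) = Rational(-3, 2) (Function('n')(b) = Add(Rational(-3, 2), Mul(Add(3, -3), b)) = Add(Rational(-3, 2), Mul(0, b)) = Add(Rational(-3, 2), 0) = Rational(-3, 2))
Add(Function('T')(Add(Mul(Y, -7), Function('n')(-3))), 38278) = Add(Pow(Add(Mul(3, -7), Rational(-3, 2)), 2), 38278) = Add(Pow(Add(-21, Rational(-3, 2)), 2), 38278) = Add(Pow(Rational(-45, 2), 2), 38278) = Add(Rational(2025, 4), 38278) = Rational(155137, 4)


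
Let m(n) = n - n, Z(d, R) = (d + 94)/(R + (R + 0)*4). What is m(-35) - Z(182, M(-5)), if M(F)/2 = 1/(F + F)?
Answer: 276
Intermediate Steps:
M(F) = 1/F (M(F) = 2/(F + F) = 2/((2*F)) = 2*(1/(2*F)) = 1/F)
Z(d, R) = (94 + d)/(5*R) (Z(d, R) = (94 + d)/(R + R*4) = (94 + d)/(R + 4*R) = (94 + d)/((5*R)) = (94 + d)*(1/(5*R)) = (94 + d)/(5*R))
m(n) = 0
m(-35) - Z(182, M(-5)) = 0 - (94 + 182)/(5*(1/(-5))) = 0 - 276/(5*(-⅕)) = 0 - (-5)*276/5 = 0 - 1*(-276) = 0 + 276 = 276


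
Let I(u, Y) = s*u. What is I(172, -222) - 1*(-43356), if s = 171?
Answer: 72768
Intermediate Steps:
I(u, Y) = 171*u
I(172, -222) - 1*(-43356) = 171*172 - 1*(-43356) = 29412 + 43356 = 72768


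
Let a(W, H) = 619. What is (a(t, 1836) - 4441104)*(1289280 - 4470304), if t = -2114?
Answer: 14125289356640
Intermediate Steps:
(a(t, 1836) - 4441104)*(1289280 - 4470304) = (619 - 4441104)*(1289280 - 4470304) = -4440485*(-3181024) = 14125289356640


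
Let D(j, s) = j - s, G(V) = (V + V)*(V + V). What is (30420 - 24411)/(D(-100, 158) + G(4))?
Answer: -6009/194 ≈ -30.974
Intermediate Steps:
G(V) = 4*V**2 (G(V) = (2*V)*(2*V) = 4*V**2)
(30420 - 24411)/(D(-100, 158) + G(4)) = (30420 - 24411)/((-100 - 1*158) + 4*4**2) = 6009/((-100 - 158) + 4*16) = 6009/(-258 + 64) = 6009/(-194) = 6009*(-1/194) = -6009/194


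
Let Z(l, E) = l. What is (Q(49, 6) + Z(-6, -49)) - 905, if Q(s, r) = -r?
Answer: -917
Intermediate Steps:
(Q(49, 6) + Z(-6, -49)) - 905 = (-1*6 - 6) - 905 = (-6 - 6) - 905 = -12 - 905 = -917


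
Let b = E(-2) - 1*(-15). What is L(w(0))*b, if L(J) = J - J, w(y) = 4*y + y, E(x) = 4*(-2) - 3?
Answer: 0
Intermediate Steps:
E(x) = -11 (E(x) = -8 - 3 = -11)
w(y) = 5*y
L(J) = 0
b = 4 (b = -11 - 1*(-15) = -11 + 15 = 4)
L(w(0))*b = 0*4 = 0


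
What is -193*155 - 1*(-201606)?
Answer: 171691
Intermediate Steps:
-193*155 - 1*(-201606) = -29915 + 201606 = 171691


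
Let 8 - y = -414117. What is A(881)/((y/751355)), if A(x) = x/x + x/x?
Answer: 300542/82825 ≈ 3.6286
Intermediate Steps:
y = 414125 (y = 8 - 1*(-414117) = 8 + 414117 = 414125)
A(x) = 2 (A(x) = 1 + 1 = 2)
A(881)/((y/751355)) = 2/((414125/751355)) = 2/((414125*(1/751355))) = 2/(82825/150271) = 2*(150271/82825) = 300542/82825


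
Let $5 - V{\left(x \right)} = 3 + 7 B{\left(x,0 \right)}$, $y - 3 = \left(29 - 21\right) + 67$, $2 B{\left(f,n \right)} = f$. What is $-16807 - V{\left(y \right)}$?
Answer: $-16536$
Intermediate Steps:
$B{\left(f,n \right)} = \frac{f}{2}$
$y = 78$ ($y = 3 + \left(\left(29 - 21\right) + 67\right) = 3 + \left(8 + 67\right) = 3 + 75 = 78$)
$V{\left(x \right)} = 2 - \frac{7 x}{2}$ ($V{\left(x \right)} = 5 - \left(3 + 7 \frac{x}{2}\right) = 5 - \left(3 + \frac{7 x}{2}\right) = 2 - \frac{7 x}{2}$)
$-16807 - V{\left(y \right)} = -16807 - \left(2 - 273\right) = -16807 - -271 = -16807 + 271 = -16536$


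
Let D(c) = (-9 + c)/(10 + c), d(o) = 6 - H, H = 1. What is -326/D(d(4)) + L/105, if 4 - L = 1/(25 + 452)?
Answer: 122461639/100170 ≈ 1222.5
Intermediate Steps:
d(o) = 5 (d(o) = 6 - 1*1 = 6 - 1 = 5)
D(c) = (-9 + c)/(10 + c)
L = 1907/477 (L = 4 - 1/(25 + 452) = 4 - 1/477 = 1907/477 ≈ 3.9979)
-326/D(d(4)) + L/105 = -326*(10 + 5)/(-9 + 5) + (1907/477)/105 = -326/(-4/15) + (1907/477)*(1/105) = -326/((1/15)*(-4)) + 1907/50085 = -326/(-4/15) + 1907/50085 = -326*(-15/4) + 1907/50085 = 2445/2 + 1907/50085 = 122461639/100170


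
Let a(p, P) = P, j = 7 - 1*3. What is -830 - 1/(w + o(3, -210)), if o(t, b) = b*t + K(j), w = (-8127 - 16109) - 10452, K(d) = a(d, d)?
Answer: -29310619/35314 ≈ -830.00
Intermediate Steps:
j = 4 (j = 7 - 3 = 4)
K(d) = d
w = -34688 (w = -24236 - 10452 = -34688)
o(t, b) = 4 + b*t (o(t, b) = b*t + 4 = 4 + b*t)
-830 - 1/(w + o(3, -210)) = -830 - 1/(-34688 + (4 - 210*3)) = -830 - 1/(-34688 + (4 - 630)) = -830 - 1/(-34688 - 626) = -830 - 1/(-35314) = -830 - 1*(-1/35314) = -830 + 1/35314 = -29310619/35314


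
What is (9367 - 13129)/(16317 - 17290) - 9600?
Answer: -9337038/973 ≈ -9596.1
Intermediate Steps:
(9367 - 13129)/(16317 - 17290) - 9600 = -3762/(-973) - 9600 = -3762*(-1/973) - 9600 = 3762/973 - 9600 = -9337038/973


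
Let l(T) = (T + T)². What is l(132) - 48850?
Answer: 20846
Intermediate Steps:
l(T) = 4*T² (l(T) = (2*T)² = 4*T²)
l(132) - 48850 = 4*132² - 48850 = 4*17424 - 48850 = 69696 - 48850 = 20846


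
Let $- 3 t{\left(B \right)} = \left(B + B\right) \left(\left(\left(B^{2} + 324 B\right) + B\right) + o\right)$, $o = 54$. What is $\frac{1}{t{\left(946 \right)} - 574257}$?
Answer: $- \frac{3}{2276701411} \approx -1.3177 \cdot 10^{-9}$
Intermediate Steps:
$t{\left(B \right)} = - \frac{2 B \left(54 + B^{2} + 325 B\right)}{3}$ ($t{\left(B \right)} = - \frac{\left(B + B\right) \left(\left(\left(B^{2} + 324 B\right) + B\right) + 54\right)}{3} = - \frac{2 B \left(\left(B^{2} + 325 B\right) + 54\right)}{3} = - \frac{2 B \left(54 + B^{2} + 325 B\right)}{3}$)
$\frac{1}{t{\left(946 \right)} - 574257} = \frac{1}{\left(- \frac{2}{3}\right) 946 \left(54 + 946^{2} + 325 \cdot 946\right) - 574257} = \frac{1}{\left(- \frac{2}{3}\right) 946 \left(54 + 894916 + 307450\right) - 574257} = \frac{1}{\left(- \frac{2}{3}\right) 946 \cdot 1202420 - 574257} = \frac{1}{- \frac{2274978640}{3} - 574257} = \frac{1}{- \frac{2276701411}{3}} = - \frac{3}{2276701411}$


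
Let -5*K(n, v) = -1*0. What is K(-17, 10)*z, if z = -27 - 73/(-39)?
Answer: 0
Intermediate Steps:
K(n, v) = 0 (K(n, v) = -(-1)*0/5 = -⅕*0 = 0)
z = -980/39 (z = -27 - 73*(-1/39) = -27 + 73/39 = -980/39 ≈ -25.128)
K(-17, 10)*z = 0*(-980/39) = 0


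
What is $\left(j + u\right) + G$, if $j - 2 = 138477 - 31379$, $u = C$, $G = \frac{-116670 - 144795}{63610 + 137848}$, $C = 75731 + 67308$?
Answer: $\frac{50392241197}{201458} \approx 2.5014 \cdot 10^{5}$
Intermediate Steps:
$C = 143039$
$G = - \frac{261465}{201458} \approx -1.2979$
$u = 143039$
$j = 107100$ ($j = 2 + \left(138477 - 31379\right) = 2 + 107098 = 107100$)
$\left(j + u\right) + G = \left(107100 + 143039\right) - \frac{261465}{201458} = 250139 - \frac{261465}{201458} = \frac{50392241197}{201458}$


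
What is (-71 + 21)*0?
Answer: 0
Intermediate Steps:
(-71 + 21)*0 = -50*0 = 0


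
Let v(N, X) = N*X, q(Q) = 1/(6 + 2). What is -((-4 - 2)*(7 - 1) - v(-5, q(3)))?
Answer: 283/8 ≈ 35.375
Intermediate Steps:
q(Q) = 1/8
-((-4 - 2)*(7 - 1) - v(-5, q(3))) = -((-4 - 2)*(7 - 1) - (-5)/8) = -(-6*6 - 1*(-5/8)) = -(-36 + 5/8) = -1*(-283/8) = 283/8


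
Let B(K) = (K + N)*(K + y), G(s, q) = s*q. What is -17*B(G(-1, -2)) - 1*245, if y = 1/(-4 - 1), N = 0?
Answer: -1531/5 ≈ -306.20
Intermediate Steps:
y = -1/5 (y = 1/(-5) = -1/5 ≈ -0.20000)
G(s, q) = q*s
B(K) = K*(-1/5 + K) (B(K) = (K + 0)*(K - 1/5) = K*(-1/5 + K))
-17*B(G(-1, -2)) - 1*245 = -17*(-2*(-1))*(-1/5 - 2*(-1)) - 1*245 = -34*(-1/5 + 2) - 245 = -34*9/5 - 245 = -17*18/5 - 245 = -306/5 - 245 = -1531/5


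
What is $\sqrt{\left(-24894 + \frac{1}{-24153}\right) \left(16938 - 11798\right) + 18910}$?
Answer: $\frac{i \sqrt{74633838803822670}}{24153} \approx 11311.0 i$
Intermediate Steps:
$\sqrt{\left(-24894 + \frac{1}{-24153}\right) \left(16938 - 11798\right) + 18910} = \sqrt{\left(-24894 - \frac{1}{24153}\right) 5140 + 18910} = \sqrt{\left(- \frac{601264783}{24153}\right) 5140 + 18910} = \sqrt{- \frac{3090500984620}{24153} + 18910} = \sqrt{- \frac{3090044251390}{24153}} = \frac{i \sqrt{74633838803822670}}{24153}$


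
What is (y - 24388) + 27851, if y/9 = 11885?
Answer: 110428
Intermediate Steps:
y = 106965 (y = 9*11885 = 106965)
(y - 24388) + 27851 = (106965 - 24388) + 27851 = 82577 + 27851 = 110428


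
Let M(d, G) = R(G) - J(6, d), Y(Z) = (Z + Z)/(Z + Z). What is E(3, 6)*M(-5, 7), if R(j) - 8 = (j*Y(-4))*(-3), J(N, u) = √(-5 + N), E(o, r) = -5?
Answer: 70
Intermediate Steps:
Y(Z) = 1 (Y(Z) = (2*Z)/((2*Z)) = (2*Z)*(1/(2*Z)) = 1)
R(j) = 8 - 3*j (R(j) = 8 + (j*1)*(-3) = 8 + j*(-3) = 8 - 3*j)
M(d, G) = 7 - 3*G (M(d, G) = (8 - 3*G) - √(-5 + 6) = (8 - 3*G) - √1 = (8 - 3*G) - 1*1 = (8 - 3*G) - 1 = 7 - 3*G)
E(3, 6)*M(-5, 7) = -5*(7 - 3*7) = -5*(7 - 21) = -5*(-14) = 70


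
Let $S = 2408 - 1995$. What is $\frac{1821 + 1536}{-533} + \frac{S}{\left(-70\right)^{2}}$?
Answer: $- \frac{2318453}{373100} \approx -6.214$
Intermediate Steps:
$S = 413$ ($S = 2408 - 1995 = 413$)
$\frac{1821 + 1536}{-533} + \frac{S}{\left(-70\right)^{2}} = \frac{1821 + 1536}{-533} + \frac{413}{\left(-70\right)^{2}} = 3357 \left(- \frac{1}{533}\right) + \frac{413}{4900} = - \frac{3357}{533} + 413 \cdot \frac{1}{4900} = - \frac{3357}{533} + \frac{59}{700} = - \frac{2318453}{373100}$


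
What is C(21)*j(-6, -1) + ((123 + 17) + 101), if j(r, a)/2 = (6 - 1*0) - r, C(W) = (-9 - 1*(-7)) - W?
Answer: -311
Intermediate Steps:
C(W) = -2 - W (C(W) = (-9 + 7) - W = -2 - W)
j(r, a) = 12 - 2*r (j(r, a) = 2*((6 - 1*0) - r) = 2*((6 + 0) - r) = 2*(6 - r) = 12 - 2*r)
C(21)*j(-6, -1) + ((123 + 17) + 101) = (-2 - 1*21)*(12 - 2*(-6)) + ((123 + 17) + 101) = (-2 - 21)*(12 + 12) + (140 + 101) = -23*24 + 241 = -552 + 241 = -311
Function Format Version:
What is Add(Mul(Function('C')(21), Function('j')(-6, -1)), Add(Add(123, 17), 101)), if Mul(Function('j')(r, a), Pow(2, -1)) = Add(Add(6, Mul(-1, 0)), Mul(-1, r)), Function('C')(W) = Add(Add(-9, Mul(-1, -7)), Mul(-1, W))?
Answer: -311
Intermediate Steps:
Function('C')(W) = Add(-2, Mul(-1, W)) (Function('C')(W) = Add(Add(-9, 7), Mul(-1, W)) = Add(-2, Mul(-1, W)))
Function('j')(r, a) = Add(12, Mul(-2, r)) (Function('j')(r, a) = Mul(2, Add(Add(6, Mul(-1, 0)), Mul(-1, r))) = Mul(2, Add(Add(6, 0), Mul(-1, r))) = Mul(2, Add(6, Mul(-1, r))) = Add(12, Mul(-2, r)))
Add(Mul(Function('C')(21), Function('j')(-6, -1)), Add(Add(123, 17), 101)) = Add(Mul(Add(-2, Mul(-1, 21)), Add(12, Mul(-2, -6))), Add(Add(123, 17), 101)) = Add(Mul(Add(-2, -21), Add(12, 12)), Add(140, 101)) = Add(Mul(-23, 24), 241) = Add(-552, 241) = -311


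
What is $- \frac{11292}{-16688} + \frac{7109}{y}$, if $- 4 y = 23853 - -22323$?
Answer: $\frac{732491}{12040392} \approx 0.060836$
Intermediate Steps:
$y = -11544$ ($y = - \frac{23853 - -22323}{4} = - \frac{23853 + 22323}{4} = \left(- \frac{1}{4}\right) 46176 = -11544$)
$- \frac{11292}{-16688} + \frac{7109}{y} = - \frac{11292}{-16688} + \frac{7109}{-11544} = \left(-11292\right) \left(- \frac{1}{16688}\right) + 7109 \left(- \frac{1}{11544}\right) = \frac{2823}{4172} - \frac{7109}{11544} = \frac{732491}{12040392}$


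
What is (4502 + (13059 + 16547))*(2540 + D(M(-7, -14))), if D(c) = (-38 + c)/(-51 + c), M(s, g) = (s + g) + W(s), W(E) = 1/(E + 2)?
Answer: 31285085488/361 ≈ 8.6662e+7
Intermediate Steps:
W(E) = 1/(2 + E)
M(s, g) = g + s + 1/(2 + s) (M(s, g) = (s + g) + 1/(2 + s) = (g + s) + 1/(2 + s) = g + s + 1/(2 + s))
D(c) = (-38 + c)/(-51 + c)
(4502 + (13059 + 16547))*(2540 + D(M(-7, -14))) = (4502 + (13059 + 16547))*(2540 + (-38 + (1 + (2 - 7)*(-14 - 7))/(2 - 7))/(-51 + (1 + (2 - 7)*(-14 - 7))/(2 - 7))) = (4502 + 29606)*(2540 + (-38 + (1 - 5*(-21))/(-5))/(-51 + (1 - 5*(-21))/(-5))) = 34108*(2540 + (-38 - (1 + 105)/5)/(-51 - (1 + 105)/5)) = 34108*(2540 + (-38 - ⅕*106)/(-51 - ⅕*106)) = 34108*(2540 + (-38 - 106/5)/(-51 - 106/5)) = 34108*(2540 - 296/5/(-361/5)) = 34108*(2540 - 5/361*(-296/5)) = 34108*(2540 + 296/361) = 34108*(917236/361) = 31285085488/361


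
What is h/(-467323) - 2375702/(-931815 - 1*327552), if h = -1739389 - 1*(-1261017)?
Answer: 1712666096270/588531164541 ≈ 2.9101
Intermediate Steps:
h = -478372 (h = -1739389 + 1261017 = -478372)
h/(-467323) - 2375702/(-931815 - 1*327552) = -478372/(-467323) - 2375702/(-931815 - 1*327552) = -478372*(-1/467323) - 2375702/(-931815 - 327552) = 478372/467323 - 2375702/(-1259367) = 478372/467323 - 2375702*(-1/1259367) = 478372/467323 + 2375702/1259367 = 1712666096270/588531164541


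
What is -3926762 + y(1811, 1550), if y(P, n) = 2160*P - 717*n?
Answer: -1126352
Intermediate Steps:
y(P, n) = -717*n + 2160*P
-3926762 + y(1811, 1550) = -3926762 + (-717*1550 + 2160*1811) = -3926762 + (-1111350 + 3911760) = -3926762 + 2800410 = -1126352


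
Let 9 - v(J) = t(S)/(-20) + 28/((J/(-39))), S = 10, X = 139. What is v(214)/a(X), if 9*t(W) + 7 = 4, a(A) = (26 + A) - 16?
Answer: 90433/956580 ≈ 0.094538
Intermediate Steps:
a(A) = 10 + A
t(W) = -1/3 (t(W) = -7/9 + (1/9)*4 = -7/9 + 4/9 = -1/3)
v(J) = 539/60 + 1092/J (v(J) = 9 - (-1/3/(-20) + 28/((J/(-39)))) = 9 - (-1/3*(-1/20) + 28/((J*(-1/39)))) = 9 - (1/60 + 28/((-J/39))) = 9 - (1/60 + 28*(-39/J)) = 9 - (1/60 - 1092/J) = 9 + (-1/60 + 1092/J) = 539/60 + 1092/J)
v(214)/a(X) = (539/60 + 1092/214)/(10 + 139) = (539/60 + 1092*(1/214))/149 = (539/60 + 546/107)*(1/149) = (90433/6420)*(1/149) = 90433/956580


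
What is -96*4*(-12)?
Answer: 4608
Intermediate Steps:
-96*4*(-12) = -16*24*(-12) = -384*(-12) = 4608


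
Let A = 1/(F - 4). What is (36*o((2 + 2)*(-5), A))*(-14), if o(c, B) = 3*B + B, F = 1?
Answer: 672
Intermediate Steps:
A = -1/3 (A = 1/(1 - 4) = 1/(-3) = -1/3 ≈ -0.33333)
o(c, B) = 4*B
(36*o((2 + 2)*(-5), A))*(-14) = (36*(4*(-1/3)))*(-14) = (36*(-4/3))*(-14) = -48*(-14) = 672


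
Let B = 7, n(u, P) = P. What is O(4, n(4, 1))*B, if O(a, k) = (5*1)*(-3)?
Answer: -105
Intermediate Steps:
O(a, k) = -15 (O(a, k) = 5*(-3) = -15)
O(4, n(4, 1))*B = -15*7 = -105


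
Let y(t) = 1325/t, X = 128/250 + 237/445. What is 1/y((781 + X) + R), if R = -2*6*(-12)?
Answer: 194382/278125 ≈ 0.69890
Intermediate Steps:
X = 11621/11125 (X = 128*(1/250) + 237*(1/445) = 64/125 + 237/445 = 11621/11125 ≈ 1.0446)
R = 144 (R = -12*(-12) = 144)
1/y((781 + X) + R) = 1/(1325/((781 + 11621/11125) + 144)) = 1/(1325/(8700246/11125 + 144)) = 1/(1325/(10302246/11125)) = 1/(1325*(11125/10302246)) = 1/(278125/194382) = 194382/278125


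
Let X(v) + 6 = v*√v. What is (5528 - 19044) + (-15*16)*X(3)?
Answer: -12076 - 720*√3 ≈ -13323.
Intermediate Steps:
X(v) = -6 + v^(3/2) (X(v) = -6 + v*√v = -6 + v^(3/2))
(5528 - 19044) + (-15*16)*X(3) = (5528 - 19044) + (-15*16)*(-6 + 3^(3/2)) = -13516 - 240*(-6 + 3*√3) = -13516 + (1440 - 720*√3) = -12076 - 720*√3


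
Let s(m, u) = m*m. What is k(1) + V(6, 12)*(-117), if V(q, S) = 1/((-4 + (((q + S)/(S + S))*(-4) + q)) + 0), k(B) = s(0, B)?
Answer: 117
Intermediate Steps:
s(m, u) = m**2
k(B) = 0 (k(B) = 0**2 = 0)
V(q, S) = 1/(-4 + q - 2*(S + q)/S) (V(q, S) = 1/((-4 + (((S + q)/((2*S)))*(-4) + q)) + 0) = 1/((-4 + (((S + q)*(1/(2*S)))*(-4) + q)) + 0) = 1/((-4 + (((S + q)/(2*S))*(-4) + q)) + 0) = 1/((-4 + (-2*(S + q)/S + q)) + 0) = 1/((-4 + (q - 2*(S + q)/S)) + 0) = 1/((-4 + q - 2*(S + q)/S) + 0) = 1/(-4 + q - 2*(S + q)/S))
k(1) + V(6, 12)*(-117) = 0 + (12/(-6*12 - 2*6 + 12*6))*(-117) = 0 + (12/(-72 - 12 + 72))*(-117) = 0 + (12/(-12))*(-117) = 0 + (12*(-1/12))*(-117) = 0 - 1*(-117) = 0 + 117 = 117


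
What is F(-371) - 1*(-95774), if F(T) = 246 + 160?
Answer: 96180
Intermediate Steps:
F(T) = 406
F(-371) - 1*(-95774) = 406 - 1*(-95774) = 406 + 95774 = 96180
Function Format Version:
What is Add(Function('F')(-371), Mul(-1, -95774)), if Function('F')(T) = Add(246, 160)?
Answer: 96180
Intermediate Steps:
Function('F')(T) = 406
Add(Function('F')(-371), Mul(-1, -95774)) = Add(406, Mul(-1, -95774)) = Add(406, 95774) = 96180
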